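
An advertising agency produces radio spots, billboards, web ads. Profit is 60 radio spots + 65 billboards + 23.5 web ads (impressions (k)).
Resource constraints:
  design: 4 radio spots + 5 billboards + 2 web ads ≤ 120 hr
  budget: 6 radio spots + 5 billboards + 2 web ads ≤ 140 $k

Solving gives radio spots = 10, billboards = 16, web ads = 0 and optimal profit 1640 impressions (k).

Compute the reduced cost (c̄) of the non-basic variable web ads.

-2.5

At the optimum: design uses 120 of 120 (binding); budget uses 140 of 140 (binding).
The binding rows give the dual system: 4·y_design + 6·y_budget = 60 and 5·y_design + 5·y_budget = 65.
→ y_design = 9 and y_budget = 4.
Reduced cost of web ads: c₃ − yᵀa₃ = 23.5 − (9·2 + 4·2) = 23.5 − 26 = -2.5.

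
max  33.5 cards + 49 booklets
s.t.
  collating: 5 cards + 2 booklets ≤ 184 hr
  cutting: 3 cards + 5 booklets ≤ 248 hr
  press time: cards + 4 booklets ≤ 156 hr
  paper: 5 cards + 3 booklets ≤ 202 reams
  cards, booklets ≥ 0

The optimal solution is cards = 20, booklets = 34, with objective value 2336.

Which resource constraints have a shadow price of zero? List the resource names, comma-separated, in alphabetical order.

collating: 168/184 (slack 16)
cutting: 230/248 (slack 18)
press time: 156/156 (binding)
paper: 202/202 (binding)
By complementary slackness, a constraint with positive slack has shadow price 0 → collating, cutting.

collating, cutting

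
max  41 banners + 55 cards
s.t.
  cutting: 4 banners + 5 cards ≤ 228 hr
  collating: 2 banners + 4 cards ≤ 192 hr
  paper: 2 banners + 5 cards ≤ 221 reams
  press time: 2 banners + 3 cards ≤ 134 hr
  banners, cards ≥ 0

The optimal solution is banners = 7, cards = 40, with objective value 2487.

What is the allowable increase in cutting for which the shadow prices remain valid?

40

Binding constraints: cutting, press time. The basis is B = [[4,5],[2,3]] with det 2.
Per unit increase in cutting, x* moves by d = (1.5, -1).
The basis stays optimal until cards reaches 0; allowable increase = 40 hr.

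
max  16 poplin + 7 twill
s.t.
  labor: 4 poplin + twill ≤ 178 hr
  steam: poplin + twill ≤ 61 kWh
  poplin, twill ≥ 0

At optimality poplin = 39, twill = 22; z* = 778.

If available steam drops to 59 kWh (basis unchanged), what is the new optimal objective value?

770

Check each constraint at x*: labor 178/178 (tight); steam 61/61 (tight).
Dual feasibility on the basic columns requires 4·y_labor + 1·y_steam = 16, 1·y_labor + 1·y_steam = 7.
→ y_labor = 3 and y_steam = 4.
Δz = y_steam·Δb = 4 × (-2) = -8, so new z* = 778 − 8 = 770.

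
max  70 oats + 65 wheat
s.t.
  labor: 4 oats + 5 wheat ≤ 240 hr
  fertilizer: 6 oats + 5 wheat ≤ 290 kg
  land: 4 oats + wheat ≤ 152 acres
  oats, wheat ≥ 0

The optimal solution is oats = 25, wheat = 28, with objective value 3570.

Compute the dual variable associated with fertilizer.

9

At the optimum: labor uses 240 of 240 (binding); fertilizer uses 290 of 290 (binding); land uses 128 of 152 (slack = 24).
Slack constraints have shadow price 0 (complementary slackness).
From A_Bᵀ y = c: 4·y_labor + 6·y_fertilizer = 70; 5·y_labor + 5·y_fertilizer = 65.
Solving: y_labor = 4, y_fertilizer = 9.
Shadow price of fertilizer = 9.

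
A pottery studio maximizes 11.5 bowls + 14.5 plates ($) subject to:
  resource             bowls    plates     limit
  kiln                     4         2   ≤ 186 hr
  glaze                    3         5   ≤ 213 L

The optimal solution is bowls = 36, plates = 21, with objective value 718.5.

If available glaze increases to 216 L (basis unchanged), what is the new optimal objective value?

At the optimum: kiln uses 186 of 186 (binding); glaze uses 213 of 213 (binding).
From A_Bᵀ y = c: 4·y_kiln + 3·y_glaze = 11.5; 2·y_kiln + 5·y_glaze = 14.5.
Solving: y_kiln = 1, y_glaze = 2.5.
Δz = y_glaze·Δb = 2.5 × (3) = 7.5, so new z* = 718.5 + 7.5 = 726.

726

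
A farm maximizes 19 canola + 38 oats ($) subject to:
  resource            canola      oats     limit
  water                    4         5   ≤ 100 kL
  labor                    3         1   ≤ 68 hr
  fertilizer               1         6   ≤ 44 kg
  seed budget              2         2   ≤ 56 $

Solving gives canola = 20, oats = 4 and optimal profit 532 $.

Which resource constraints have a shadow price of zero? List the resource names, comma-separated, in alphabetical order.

water: 100/100 (binding)
labor: 64/68 (slack 4)
fertilizer: 44/44 (binding)
seed budget: 48/56 (slack 8)
By complementary slackness, a constraint with positive slack has shadow price 0 → labor, seed budget.

labor, seed budget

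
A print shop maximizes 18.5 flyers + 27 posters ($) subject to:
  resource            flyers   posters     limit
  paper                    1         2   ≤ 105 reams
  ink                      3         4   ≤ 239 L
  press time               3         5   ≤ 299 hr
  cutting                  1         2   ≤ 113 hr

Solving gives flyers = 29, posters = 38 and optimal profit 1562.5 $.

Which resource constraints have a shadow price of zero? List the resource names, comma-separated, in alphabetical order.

cutting, press time

paper: 105/105 (binding)
ink: 239/239 (binding)
press time: 277/299 (slack 22)
cutting: 105/113 (slack 8)
By complementary slackness, a constraint with positive slack has shadow price 0 → cutting, press time.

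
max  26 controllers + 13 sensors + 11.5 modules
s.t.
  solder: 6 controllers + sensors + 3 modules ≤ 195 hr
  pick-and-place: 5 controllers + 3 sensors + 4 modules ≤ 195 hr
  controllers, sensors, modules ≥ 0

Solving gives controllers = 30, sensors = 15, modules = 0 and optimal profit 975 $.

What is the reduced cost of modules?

Both solder and pick-and-place are binding at x*.
From A_Bᵀ y = c: 6·y_solder + 5·y_pick-and-place = 26; 1·y_solder + 3·y_pick-and-place = 13.
→ y_solder = 1 and y_pick-and-place = 4.
Reduced cost of modules: c₃ − yᵀa₃ = 11.5 − (1·3 + 4·4) = 11.5 − 19 = -7.5.

-7.5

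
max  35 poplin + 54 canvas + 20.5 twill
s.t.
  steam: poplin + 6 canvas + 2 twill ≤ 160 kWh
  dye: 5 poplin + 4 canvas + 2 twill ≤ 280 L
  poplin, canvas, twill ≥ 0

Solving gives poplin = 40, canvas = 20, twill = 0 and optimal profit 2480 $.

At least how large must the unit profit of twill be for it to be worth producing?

At the optimum: steam uses 160 of 160 (binding); dye uses 280 of 280 (binding).
From A_Bᵀ y = c: 1·y_steam + 5·y_dye = 35; 6·y_steam + 4·y_dye = 54.
→ y_steam = 5 and y_dye = 6.
twill enters the basis when its profit ≥ yᵀa₃ = 5·2 + 6·2 = 22.

22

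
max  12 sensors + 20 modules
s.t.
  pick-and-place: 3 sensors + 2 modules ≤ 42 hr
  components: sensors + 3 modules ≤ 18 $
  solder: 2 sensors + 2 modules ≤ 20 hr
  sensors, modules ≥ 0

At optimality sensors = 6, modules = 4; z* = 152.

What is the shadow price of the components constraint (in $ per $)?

4

At the optimum: pick-and-place uses 26 of 42 (slack = 16); components uses 18 of 18 (binding); solder uses 20 of 20 (binding).
Slack constraints have shadow price 0 (complementary slackness).
The binding rows give the dual system: 1·y_components + 2·y_solder = 12 and 3·y_components + 2·y_solder = 20.
Solving: y_components = 4, y_solder = 4.
Shadow price of components = 4.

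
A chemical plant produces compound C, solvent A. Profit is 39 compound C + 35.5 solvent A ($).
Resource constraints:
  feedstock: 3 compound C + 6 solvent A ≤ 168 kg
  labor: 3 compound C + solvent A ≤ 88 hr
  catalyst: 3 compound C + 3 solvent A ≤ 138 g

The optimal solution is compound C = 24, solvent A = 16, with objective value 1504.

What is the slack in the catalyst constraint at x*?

18

catalyst used = 3·24 + 3·16 = 120; slack = 138 − 120 = 18.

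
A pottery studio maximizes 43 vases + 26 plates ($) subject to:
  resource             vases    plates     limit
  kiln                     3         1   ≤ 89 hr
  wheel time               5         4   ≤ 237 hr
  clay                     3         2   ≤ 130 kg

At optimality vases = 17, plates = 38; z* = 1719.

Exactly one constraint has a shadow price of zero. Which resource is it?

clay

kiln: 89/89 (binding)
wheel time: 237/237 (binding)
clay: 127/130 (slack 3)
By complementary slackness, a constraint with positive slack has shadow price 0 → clay.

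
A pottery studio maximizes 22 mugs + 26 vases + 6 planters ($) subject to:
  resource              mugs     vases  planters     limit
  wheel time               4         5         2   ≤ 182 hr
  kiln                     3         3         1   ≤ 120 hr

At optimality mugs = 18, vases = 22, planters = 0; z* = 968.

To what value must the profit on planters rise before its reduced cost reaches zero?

10

Check each constraint at x*: wheel time 182/182 (tight); kiln 120/120 (tight).
From A_Bᵀ y = c: 4·y_wheel time + 3·y_kiln = 22; 5·y_wheel time + 3·y_kiln = 26.
This yields shadow prices y_wheel time = 4, y_kiln = 2.
planters enters the basis when its profit ≥ yᵀa₃ = 4·2 + 2·1 = 10.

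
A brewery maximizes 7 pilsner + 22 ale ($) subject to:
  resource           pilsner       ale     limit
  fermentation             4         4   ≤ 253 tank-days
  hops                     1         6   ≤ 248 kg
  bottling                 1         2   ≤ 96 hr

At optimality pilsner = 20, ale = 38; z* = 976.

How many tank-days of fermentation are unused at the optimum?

21

fermentation used = 4·20 + 4·38 = 232; slack = 253 − 232 = 21.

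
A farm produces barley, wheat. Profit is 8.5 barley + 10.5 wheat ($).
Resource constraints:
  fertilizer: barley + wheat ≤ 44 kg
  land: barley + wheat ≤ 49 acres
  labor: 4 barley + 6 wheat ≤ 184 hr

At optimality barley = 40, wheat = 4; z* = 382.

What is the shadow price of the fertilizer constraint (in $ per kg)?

At the optimum: fertilizer uses 44 of 44 (binding); land uses 44 of 49 (slack = 5); labor uses 184 of 184 (binding).
By complementary slackness, y = 0 for the non-binding constraint.
From A_Bᵀ y = c: 1·y_fertilizer + 4·y_labor = 8.5; 1·y_fertilizer + 6·y_labor = 10.5.
→ y_fertilizer = 4.5 and y_labor = 1.
Shadow price of fertilizer = 4.5.

4.5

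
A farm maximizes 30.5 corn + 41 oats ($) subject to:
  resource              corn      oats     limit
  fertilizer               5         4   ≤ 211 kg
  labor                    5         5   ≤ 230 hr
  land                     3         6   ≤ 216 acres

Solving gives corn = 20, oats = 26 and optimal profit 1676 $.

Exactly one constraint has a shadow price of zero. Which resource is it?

fertilizer

fertilizer: 204/211 (slack 7)
labor: 230/230 (binding)
land: 216/216 (binding)
By complementary slackness, a constraint with positive slack has shadow price 0 → fertilizer.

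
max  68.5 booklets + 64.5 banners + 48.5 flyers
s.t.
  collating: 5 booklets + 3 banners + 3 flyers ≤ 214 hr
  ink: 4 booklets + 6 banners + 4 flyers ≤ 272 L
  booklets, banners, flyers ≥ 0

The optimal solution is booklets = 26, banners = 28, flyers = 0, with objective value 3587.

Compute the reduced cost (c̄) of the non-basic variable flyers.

Both collating and ink are binding at x*.
The binding rows give the dual system: 5·y_collating + 4·y_ink = 68.5 and 3·y_collating + 6·y_ink = 64.5.
This yields shadow prices y_collating = 8.5, y_ink = 6.5.
Reduced cost of flyers: c₃ − yᵀa₃ = 48.5 − (8.5·3 + 6.5·4) = 48.5 − 51.5 = -3.

-3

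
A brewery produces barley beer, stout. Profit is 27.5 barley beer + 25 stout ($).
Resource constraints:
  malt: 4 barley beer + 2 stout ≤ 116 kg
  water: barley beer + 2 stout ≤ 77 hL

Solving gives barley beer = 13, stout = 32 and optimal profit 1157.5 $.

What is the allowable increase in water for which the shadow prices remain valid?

Binding constraints: malt, water. The basis is B = [[4,2],[1,2]] with det 6.
Per unit increase in water, x* moves by d = (-0.3333, 0.6667).
The basis stays optimal until barley beer reaches 0; allowable increase = 39 hL.

39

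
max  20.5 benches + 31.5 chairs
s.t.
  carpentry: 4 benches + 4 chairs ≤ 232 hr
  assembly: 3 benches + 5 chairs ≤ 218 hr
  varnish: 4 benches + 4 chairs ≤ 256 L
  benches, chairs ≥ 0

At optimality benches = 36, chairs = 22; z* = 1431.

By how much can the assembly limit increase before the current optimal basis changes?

Binding constraints: carpentry, assembly. The basis is B = [[4,4],[3,5]] with det 8.
Per unit increase in assembly, x* moves by d = (-0.5, 0.5).
The basis stays optimal until benches reaches 0; allowable increase = 72 hr.

72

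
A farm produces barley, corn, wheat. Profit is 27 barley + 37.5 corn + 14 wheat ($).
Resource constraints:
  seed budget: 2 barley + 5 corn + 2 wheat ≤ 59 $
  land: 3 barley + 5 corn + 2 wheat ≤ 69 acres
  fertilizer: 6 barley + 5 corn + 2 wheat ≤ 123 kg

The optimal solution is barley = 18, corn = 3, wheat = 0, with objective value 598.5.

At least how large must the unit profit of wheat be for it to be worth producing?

Check each constraint at x*: seed budget 51/59 (slack 8); land 69/69 (tight); fertilizer 123/123 (tight).
By complementary slackness, y = 0 for the non-binding constraint.
From A_Bᵀ y = c: 3·y_land + 6·y_fertilizer = 27; 5·y_land + 5·y_fertilizer = 37.5.
This yields shadow prices y_land = 6, y_fertilizer = 1.5.
wheat enters the basis when its profit ≥ yᵀa₃ = 6·2 + 1.5·2 = 15.

15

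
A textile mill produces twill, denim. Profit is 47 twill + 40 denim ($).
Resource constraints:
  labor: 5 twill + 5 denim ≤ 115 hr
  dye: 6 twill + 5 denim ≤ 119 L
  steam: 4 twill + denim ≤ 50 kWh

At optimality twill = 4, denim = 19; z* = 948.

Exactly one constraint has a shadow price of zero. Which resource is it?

steam

labor: 115/115 (binding)
dye: 119/119 (binding)
steam: 35/50 (slack 15)
By complementary slackness, a constraint with positive slack has shadow price 0 → steam.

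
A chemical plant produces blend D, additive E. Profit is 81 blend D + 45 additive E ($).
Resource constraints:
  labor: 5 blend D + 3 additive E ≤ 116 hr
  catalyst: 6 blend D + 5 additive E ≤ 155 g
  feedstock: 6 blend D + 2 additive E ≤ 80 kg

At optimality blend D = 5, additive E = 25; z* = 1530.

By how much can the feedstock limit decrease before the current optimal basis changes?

Binding constraints: catalyst, feedstock. The basis is B = [[6,5],[6,2]] with det -18.
Per unit decrease in feedstock, x* moves by d = (-0.2778, 0.3333).
The basis stays optimal until blend D reaches 0; allowable decrease = 18 kg.

18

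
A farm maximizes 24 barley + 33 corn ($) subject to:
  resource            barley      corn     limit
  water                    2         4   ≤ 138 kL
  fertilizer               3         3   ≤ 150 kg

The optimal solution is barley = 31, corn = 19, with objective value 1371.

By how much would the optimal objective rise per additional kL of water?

4.5

Check each constraint at x*: water 138/138 (tight); fertilizer 150/150 (tight).
The binding rows give the dual system: 2·y_water + 3·y_fertilizer = 24 and 4·y_water + 3·y_fertilizer = 33.
This yields shadow prices y_water = 4.5, y_fertilizer = 5.
Shadow price of water = 4.5.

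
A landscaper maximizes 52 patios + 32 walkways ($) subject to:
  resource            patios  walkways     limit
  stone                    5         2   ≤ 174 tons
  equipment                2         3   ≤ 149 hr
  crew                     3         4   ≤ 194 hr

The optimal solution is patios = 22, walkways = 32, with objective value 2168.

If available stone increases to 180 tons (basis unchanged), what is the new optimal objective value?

2216

Check each constraint at x*: stone 174/174 (tight); equipment 140/149 (slack 9); crew 194/194 (tight).
Slack constraints have shadow price 0 (complementary slackness).
Dual feasibility on the basic columns requires 5·y_stone + 3·y_crew = 52, 2·y_stone + 4·y_crew = 32.
→ y_stone = 8 and y_crew = 4.
Δz = y_stone·Δb = 8 × (6) = 48, so new z* = 2168 + 48 = 2216.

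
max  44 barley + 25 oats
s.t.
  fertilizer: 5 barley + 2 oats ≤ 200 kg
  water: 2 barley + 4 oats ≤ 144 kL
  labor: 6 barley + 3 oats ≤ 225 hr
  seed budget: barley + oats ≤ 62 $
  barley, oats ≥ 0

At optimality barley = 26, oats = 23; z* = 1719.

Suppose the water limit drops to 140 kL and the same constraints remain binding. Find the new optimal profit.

1715

At the optimum: fertilizer uses 176 of 200 (slack = 24); water uses 144 of 144 (binding); labor uses 225 of 225 (binding); seed budget uses 49 of 62 (slack = 13).
Slack constraints have shadow price 0 (complementary slackness).
The binding rows give the dual system: 2·y_water + 6·y_labor = 44 and 4·y_water + 3·y_labor = 25.
This yields shadow prices y_water = 1, y_labor = 7.
Δz = y_water·Δb = 1 × (-4) = -4, so new z* = 1719 − 4 = 1715.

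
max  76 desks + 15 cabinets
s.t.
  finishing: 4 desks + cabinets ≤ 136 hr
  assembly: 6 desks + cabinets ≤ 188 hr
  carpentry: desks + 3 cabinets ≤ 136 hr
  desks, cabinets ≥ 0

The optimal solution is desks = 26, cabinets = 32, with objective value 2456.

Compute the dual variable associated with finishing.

Binding: finishing and assembly. Non-binding: carpentry (14 unused).
Slack constraints have shadow price 0 (complementary slackness).
From A_Bᵀ y = c: 4·y_finishing + 6·y_assembly = 76; 1·y_finishing + 1·y_assembly = 15.
→ y_finishing = 7 and y_assembly = 8.
Shadow price of finishing = 7.

7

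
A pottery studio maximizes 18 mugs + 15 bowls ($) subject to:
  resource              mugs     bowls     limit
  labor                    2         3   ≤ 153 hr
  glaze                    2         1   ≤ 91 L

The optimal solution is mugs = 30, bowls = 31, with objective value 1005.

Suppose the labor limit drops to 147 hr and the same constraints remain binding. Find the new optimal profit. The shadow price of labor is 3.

987

Δb = -6, so new z* = 1005 + (3)·(-6) = 1005 − 18 = 987.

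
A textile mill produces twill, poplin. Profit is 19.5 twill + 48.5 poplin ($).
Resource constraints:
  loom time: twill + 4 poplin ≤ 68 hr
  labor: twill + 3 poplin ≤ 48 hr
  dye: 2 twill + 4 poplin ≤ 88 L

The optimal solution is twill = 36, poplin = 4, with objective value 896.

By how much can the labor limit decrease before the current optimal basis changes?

4

Binding constraints: labor, dye. The basis is B = [[1,3],[2,4]] with det -2.
Per unit decrease in labor, x* moves by d = (2, -1).
The basis stays optimal until poplin reaches 0; allowable decrease = 4 hr.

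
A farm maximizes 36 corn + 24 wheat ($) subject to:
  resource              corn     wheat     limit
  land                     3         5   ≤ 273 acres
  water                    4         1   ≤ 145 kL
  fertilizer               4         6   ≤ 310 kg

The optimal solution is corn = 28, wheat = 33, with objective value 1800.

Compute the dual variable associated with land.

Binding: water and fertilizer. Non-binding: land (24 unused).
Since land is not tight, its dual is 0.
Dual feasibility on the basic columns requires 4·y_water + 4·y_fertilizer = 36, 1·y_water + 6·y_fertilizer = 24.
Solving: y_water = 6, y_fertilizer = 3.
Shadow price of land = 0.

0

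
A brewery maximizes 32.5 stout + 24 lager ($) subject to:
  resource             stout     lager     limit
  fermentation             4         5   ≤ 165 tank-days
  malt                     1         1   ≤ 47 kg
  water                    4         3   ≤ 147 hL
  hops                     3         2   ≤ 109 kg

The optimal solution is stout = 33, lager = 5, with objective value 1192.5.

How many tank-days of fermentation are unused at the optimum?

8

fermentation used = 4·33 + 5·5 = 157; slack = 165 − 157 = 8.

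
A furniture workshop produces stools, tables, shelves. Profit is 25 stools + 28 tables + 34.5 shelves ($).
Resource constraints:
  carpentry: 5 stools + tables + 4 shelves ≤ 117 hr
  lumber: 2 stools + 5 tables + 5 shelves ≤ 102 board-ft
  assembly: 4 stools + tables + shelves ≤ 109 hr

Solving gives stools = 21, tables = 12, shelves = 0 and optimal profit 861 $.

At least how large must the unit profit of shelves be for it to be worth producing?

37

Check each constraint at x*: carpentry 117/117 (tight); lumber 102/102 (tight); assembly 96/109 (slack 13).
Since assembly is not tight, its dual is 0.
The binding rows give the dual system: 5·y_carpentry + 2·y_lumber = 25 and 1·y_carpentry + 5·y_lumber = 28.
→ y_carpentry = 3 and y_lumber = 5.
shelves enters the basis when its profit ≥ yᵀa₃ = 3·4 + 5·5 = 37.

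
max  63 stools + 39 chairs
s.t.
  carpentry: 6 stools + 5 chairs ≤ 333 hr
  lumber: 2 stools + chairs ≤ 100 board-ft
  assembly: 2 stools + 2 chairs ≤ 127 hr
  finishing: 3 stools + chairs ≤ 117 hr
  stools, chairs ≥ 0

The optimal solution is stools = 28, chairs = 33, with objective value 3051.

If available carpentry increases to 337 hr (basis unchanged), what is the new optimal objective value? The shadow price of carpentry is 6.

3075

Δb = 4, so new z* = 3051 + (6)·(4) = 3051 + 24 = 3075.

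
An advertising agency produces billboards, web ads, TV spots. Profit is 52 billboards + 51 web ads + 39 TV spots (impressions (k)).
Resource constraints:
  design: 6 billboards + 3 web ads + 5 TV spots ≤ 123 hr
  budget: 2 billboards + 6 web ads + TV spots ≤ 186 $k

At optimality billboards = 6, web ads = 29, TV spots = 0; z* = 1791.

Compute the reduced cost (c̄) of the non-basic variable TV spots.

-1

Check each constraint at x*: design 123/123 (tight); budget 186/186 (tight).
Dual feasibility on the basic columns requires 6·y_design + 2·y_budget = 52, 3·y_design + 6·y_budget = 51.
Solving: y_design = 7, y_budget = 5.
Reduced cost of TV spots: c₃ − yᵀa₃ = 39 − (7·5 + 5·1) = 39 − 40 = -1.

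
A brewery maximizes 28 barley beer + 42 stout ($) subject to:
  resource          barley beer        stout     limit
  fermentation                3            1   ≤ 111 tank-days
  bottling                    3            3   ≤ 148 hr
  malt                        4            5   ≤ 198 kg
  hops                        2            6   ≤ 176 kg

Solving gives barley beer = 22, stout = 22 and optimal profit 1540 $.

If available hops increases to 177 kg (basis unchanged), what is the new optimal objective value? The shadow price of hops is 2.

1542

Δb = 1, so new z* = 1540 + (2)·(1) = 1540 + 2 = 1542.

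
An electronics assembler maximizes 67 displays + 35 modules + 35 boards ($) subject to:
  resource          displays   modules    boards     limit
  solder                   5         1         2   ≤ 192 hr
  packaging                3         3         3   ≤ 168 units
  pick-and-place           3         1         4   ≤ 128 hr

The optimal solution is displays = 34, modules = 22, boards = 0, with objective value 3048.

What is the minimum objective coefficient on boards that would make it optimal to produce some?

At the optimum: solder uses 192 of 192 (binding); packaging uses 168 of 168 (binding); pick-and-place uses 124 of 128 (slack = 4).
By complementary slackness, y = 0 for the non-binding constraint.
The binding rows give the dual system: 5·y_solder + 3·y_packaging = 67 and 1·y_solder + 3·y_packaging = 35.
This yields shadow prices y_solder = 8, y_packaging = 9.
boards enters the basis when its profit ≥ yᵀa₃ = 8·2 + 9·3 = 43.

43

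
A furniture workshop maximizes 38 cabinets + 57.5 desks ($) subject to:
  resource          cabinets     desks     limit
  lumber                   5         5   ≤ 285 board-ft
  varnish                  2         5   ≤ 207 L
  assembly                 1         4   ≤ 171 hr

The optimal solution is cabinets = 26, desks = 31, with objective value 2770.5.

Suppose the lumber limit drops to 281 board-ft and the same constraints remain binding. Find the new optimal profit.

2750.5

At the optimum: lumber uses 285 of 285 (binding); varnish uses 207 of 207 (binding); assembly uses 150 of 171 (slack = 21).
Since assembly is not tight, its dual is 0.
From A_Bᵀ y = c: 5·y_lumber + 2·y_varnish = 38; 5·y_lumber + 5·y_varnish = 57.5.
This yields shadow prices y_lumber = 5, y_varnish = 6.5.
Δz = y_lumber·Δb = 5 × (-4) = -20, so new z* = 2770.5 − 20 = 2750.5.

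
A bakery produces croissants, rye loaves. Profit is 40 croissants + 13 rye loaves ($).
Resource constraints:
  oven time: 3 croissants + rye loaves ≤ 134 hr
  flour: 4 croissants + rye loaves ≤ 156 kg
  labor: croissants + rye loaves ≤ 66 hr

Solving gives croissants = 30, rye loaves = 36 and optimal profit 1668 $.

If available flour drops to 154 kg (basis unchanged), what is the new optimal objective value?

Check each constraint at x*: oven time 126/134 (slack 8); flour 156/156 (tight); labor 66/66 (tight).
Slack constraints have shadow price 0 (complementary slackness).
From A_Bᵀ y = c: 4·y_flour + 1·y_labor = 40; 1·y_flour + 1·y_labor = 13.
This yields shadow prices y_flour = 9, y_labor = 4.
Δz = y_flour·Δb = 9 × (-2) = -18, so new z* = 1668 − 18 = 1650.

1650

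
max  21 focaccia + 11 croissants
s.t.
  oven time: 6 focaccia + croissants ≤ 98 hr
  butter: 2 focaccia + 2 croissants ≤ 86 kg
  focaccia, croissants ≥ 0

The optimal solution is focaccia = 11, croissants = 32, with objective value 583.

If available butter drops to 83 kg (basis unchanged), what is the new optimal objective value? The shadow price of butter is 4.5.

569.5

Δb = -3, so new z* = 583 + (4.5)·(-3) = 583 − 13.5 = 569.5.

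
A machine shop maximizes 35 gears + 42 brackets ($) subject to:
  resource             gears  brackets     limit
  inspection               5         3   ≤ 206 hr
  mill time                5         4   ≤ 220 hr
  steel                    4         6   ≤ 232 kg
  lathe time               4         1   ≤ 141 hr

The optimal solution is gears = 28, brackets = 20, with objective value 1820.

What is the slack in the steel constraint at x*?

steel used = 4·28 + 6·20 = 232; slack = 232 − 232 = 0.

0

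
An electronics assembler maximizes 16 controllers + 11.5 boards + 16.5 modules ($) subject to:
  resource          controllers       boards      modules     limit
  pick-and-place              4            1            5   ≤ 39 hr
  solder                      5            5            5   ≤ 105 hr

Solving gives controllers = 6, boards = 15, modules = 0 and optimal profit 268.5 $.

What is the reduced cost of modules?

-1

Both pick-and-place and solder are binding at x*.
The binding rows give the dual system: 4·y_pick-and-place + 5·y_solder = 16 and 1·y_pick-and-place + 5·y_solder = 11.5.
→ y_pick-and-place = 1.5 and y_solder = 2.
Reduced cost of modules: c₃ − yᵀa₃ = 16.5 − (1.5·5 + 2·5) = 16.5 − 17.5 = -1.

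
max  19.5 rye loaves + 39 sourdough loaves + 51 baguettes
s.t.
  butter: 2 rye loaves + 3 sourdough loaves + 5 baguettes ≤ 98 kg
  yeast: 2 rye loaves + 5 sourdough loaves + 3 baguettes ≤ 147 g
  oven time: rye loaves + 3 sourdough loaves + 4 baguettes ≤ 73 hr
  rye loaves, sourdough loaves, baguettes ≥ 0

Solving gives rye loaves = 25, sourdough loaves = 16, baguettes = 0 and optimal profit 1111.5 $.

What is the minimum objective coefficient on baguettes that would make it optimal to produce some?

58.5

At the optimum: butter uses 98 of 98 (binding); yeast uses 130 of 147 (slack = 17); oven time uses 73 of 73 (binding).
Since yeast is not tight, its dual is 0.
From A_Bᵀ y = c: 2·y_butter + 1·y_oven time = 19.5; 3·y_butter + 3·y_oven time = 39.
Solving: y_butter = 6.5, y_oven time = 6.5.
baguettes enters the basis when its profit ≥ yᵀa₃ = 6.5·5 + 6.5·4 = 58.5.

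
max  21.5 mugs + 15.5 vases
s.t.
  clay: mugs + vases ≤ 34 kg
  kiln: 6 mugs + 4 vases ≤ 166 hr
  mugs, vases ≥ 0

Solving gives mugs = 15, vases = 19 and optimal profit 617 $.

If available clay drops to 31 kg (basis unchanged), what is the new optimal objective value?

606.5

Both clay and kiln are binding at x*.
From A_Bᵀ y = c: 1·y_clay + 6·y_kiln = 21.5; 1·y_clay + 4·y_kiln = 15.5.
Solving: y_clay = 3.5, y_kiln = 3.
Δz = y_clay·Δb = 3.5 × (-3) = -10.5, so new z* = 617 − 10.5 = 606.5.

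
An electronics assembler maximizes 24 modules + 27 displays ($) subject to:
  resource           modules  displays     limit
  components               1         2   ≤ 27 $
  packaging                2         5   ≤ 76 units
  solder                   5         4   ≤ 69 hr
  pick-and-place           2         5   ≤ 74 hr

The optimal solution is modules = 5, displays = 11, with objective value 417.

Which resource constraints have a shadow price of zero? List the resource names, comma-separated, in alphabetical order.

packaging, pick-and-place

components: 27/27 (binding)
packaging: 65/76 (slack 11)
solder: 69/69 (binding)
pick-and-place: 65/74 (slack 9)
By complementary slackness, a constraint with positive slack has shadow price 0 → packaging, pick-and-place.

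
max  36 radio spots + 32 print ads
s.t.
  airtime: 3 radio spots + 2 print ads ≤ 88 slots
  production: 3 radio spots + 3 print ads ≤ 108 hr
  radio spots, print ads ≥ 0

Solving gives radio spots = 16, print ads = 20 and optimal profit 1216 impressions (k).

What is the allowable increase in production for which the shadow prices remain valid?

Binding constraints: airtime, production. The basis is B = [[3,2],[3,3]] with det 3.
Per unit increase in production, x* moves by d = (-0.6667, 1).
The basis stays optimal until radio spots reaches 0; allowable increase = 24 hr.

24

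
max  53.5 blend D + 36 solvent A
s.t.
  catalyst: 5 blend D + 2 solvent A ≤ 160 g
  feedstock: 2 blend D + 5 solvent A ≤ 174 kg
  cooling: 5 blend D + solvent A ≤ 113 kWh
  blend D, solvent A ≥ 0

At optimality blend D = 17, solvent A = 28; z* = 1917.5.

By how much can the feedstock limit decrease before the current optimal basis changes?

Binding constraints: feedstock, cooling. The basis is B = [[2,5],[5,1]] with det -23.
Per unit decrease in feedstock, x* moves by d = (0.0435, -0.2174).
The basis stays optimal until solvent A reaches 0; allowable decrease = 128.8 kg.

128.8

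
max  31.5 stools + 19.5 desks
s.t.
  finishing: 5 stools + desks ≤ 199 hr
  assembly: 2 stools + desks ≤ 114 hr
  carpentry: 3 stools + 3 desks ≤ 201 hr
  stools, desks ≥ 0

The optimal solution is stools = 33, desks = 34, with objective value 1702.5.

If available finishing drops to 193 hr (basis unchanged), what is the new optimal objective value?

Check each constraint at x*: finishing 199/199 (tight); assembly 100/114 (slack 14); carpentry 201/201 (tight).
Since assembly is not tight, its dual is 0.
Dual feasibility on the basic columns requires 5·y_finishing + 3·y_carpentry = 31.5, 1·y_finishing + 3·y_carpentry = 19.5.
Solving: y_finishing = 3, y_carpentry = 5.5.
Δz = y_finishing·Δb = 3 × (-6) = -18, so new z* = 1702.5 − 18 = 1684.5.

1684.5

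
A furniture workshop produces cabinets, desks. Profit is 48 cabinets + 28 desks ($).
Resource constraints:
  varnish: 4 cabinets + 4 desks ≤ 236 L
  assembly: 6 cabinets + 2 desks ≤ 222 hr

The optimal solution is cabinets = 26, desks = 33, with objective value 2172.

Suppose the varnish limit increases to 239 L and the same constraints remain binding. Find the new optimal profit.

2185.5

Check each constraint at x*: varnish 236/236 (tight); assembly 222/222 (tight).
Dual feasibility on the basic columns requires 4·y_varnish + 6·y_assembly = 48, 4·y_varnish + 2·y_assembly = 28.
This yields shadow prices y_varnish = 4.5, y_assembly = 5.
Δz = y_varnish·Δb = 4.5 × (3) = 13.5, so new z* = 2172 + 13.5 = 2185.5.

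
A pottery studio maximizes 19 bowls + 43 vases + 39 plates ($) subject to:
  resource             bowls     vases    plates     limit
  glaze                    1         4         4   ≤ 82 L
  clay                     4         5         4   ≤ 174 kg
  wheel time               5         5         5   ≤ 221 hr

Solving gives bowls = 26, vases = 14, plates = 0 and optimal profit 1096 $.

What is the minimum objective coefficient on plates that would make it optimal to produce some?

At the optimum: glaze uses 82 of 82 (binding); clay uses 174 of 174 (binding); wheel time uses 200 of 221 (slack = 21).
Slack constraints have shadow price 0 (complementary slackness).
The binding rows give the dual system: 1·y_glaze + 4·y_clay = 19 and 4·y_glaze + 5·y_clay = 43.
Solving: y_glaze = 7, y_clay = 3.
plates enters the basis when its profit ≥ yᵀa₃ = 7·4 + 3·4 = 40.

40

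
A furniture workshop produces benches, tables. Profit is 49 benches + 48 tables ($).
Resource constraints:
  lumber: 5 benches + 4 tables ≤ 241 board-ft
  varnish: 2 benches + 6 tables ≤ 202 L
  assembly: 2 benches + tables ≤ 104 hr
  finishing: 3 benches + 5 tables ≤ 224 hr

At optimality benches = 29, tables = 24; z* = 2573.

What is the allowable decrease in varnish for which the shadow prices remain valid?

Binding constraints: lumber, varnish. The basis is B = [[5,4],[2,6]] with det 22.
Per unit decrease in varnish, x* moves by d = (0.1818, -0.2273).
The basis stays optimal until tables reaches 0; allowable decrease = 105.6 L.

105.6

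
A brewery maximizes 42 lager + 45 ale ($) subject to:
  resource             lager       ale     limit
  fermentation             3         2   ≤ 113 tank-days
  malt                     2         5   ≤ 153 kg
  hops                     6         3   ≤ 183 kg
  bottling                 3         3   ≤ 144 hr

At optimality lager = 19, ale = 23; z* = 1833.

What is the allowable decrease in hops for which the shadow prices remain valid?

91.2

Binding constraints: malt, hops. The basis is B = [[2,5],[6,3]] with det -24.
Per unit decrease in hops, x* moves by d = (-0.2083, 0.0833).
The basis stays optimal until lager reaches 0; allowable decrease = 91.2 kg.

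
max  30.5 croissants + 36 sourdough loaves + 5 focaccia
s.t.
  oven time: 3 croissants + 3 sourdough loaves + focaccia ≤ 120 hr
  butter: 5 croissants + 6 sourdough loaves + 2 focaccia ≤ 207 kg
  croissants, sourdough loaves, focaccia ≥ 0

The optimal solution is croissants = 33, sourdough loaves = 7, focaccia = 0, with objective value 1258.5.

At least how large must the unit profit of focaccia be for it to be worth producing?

Check each constraint at x*: oven time 120/120 (tight); butter 207/207 (tight).
The binding rows give the dual system: 3·y_oven time + 5·y_butter = 30.5 and 3·y_oven time + 6·y_butter = 36.
→ y_oven time = 1 and y_butter = 5.5.
focaccia enters the basis when its profit ≥ yᵀa₃ = 1·1 + 5.5·2 = 12.

12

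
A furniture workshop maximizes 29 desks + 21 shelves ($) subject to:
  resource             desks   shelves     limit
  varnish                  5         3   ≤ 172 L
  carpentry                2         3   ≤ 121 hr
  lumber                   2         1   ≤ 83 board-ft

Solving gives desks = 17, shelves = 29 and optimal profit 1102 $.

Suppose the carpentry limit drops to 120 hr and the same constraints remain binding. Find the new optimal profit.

1100

Check each constraint at x*: varnish 172/172 (tight); carpentry 121/121 (tight); lumber 63/83 (slack 20).
Since lumber is not tight, its dual is 0.
The binding rows give the dual system: 5·y_varnish + 2·y_carpentry = 29 and 3·y_varnish + 3·y_carpentry = 21.
Solving: y_varnish = 5, y_carpentry = 2.
Δz = y_carpentry·Δb = 2 × (-1) = -2, so new z* = 1102 − 2 = 1100.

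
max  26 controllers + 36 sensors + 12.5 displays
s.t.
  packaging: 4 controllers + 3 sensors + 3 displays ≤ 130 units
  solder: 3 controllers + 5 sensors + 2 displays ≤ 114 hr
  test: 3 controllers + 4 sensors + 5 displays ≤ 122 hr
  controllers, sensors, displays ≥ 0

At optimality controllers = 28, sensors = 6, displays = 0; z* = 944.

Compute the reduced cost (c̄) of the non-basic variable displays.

-5.5

At the optimum: packaging uses 130 of 130 (binding); solder uses 114 of 114 (binding); test uses 108 of 122 (slack = 14).
By complementary slackness, y = 0 for the non-binding constraint.
Dual feasibility on the basic columns requires 4·y_packaging + 3·y_solder = 26, 3·y_packaging + 5·y_solder = 36.
This yields shadow prices y_packaging = 2, y_solder = 6.
Reduced cost of displays: c₃ − yᵀa₃ = 12.5 − (2·3 + 6·2) = 12.5 − 18 = -5.5.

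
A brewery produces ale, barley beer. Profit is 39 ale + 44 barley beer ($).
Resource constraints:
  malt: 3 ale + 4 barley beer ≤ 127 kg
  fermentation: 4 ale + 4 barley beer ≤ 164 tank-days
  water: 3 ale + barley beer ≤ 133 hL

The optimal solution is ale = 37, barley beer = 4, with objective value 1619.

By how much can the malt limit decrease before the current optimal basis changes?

4

Binding constraints: malt, fermentation. The basis is B = [[3,4],[4,4]] with det -4.
Per unit decrease in malt, x* moves by d = (1, -1).
The basis stays optimal until barley beer reaches 0; allowable decrease = 4 kg.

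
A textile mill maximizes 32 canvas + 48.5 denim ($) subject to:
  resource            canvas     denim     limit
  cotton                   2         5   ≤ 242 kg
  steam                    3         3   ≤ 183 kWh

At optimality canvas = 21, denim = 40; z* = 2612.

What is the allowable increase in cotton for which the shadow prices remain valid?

Binding constraints: cotton, steam. The basis is B = [[2,5],[3,3]] with det -9.
Per unit increase in cotton, x* moves by d = (-0.3333, 0.3333).
The basis stays optimal until canvas reaches 0; allowable increase = 63 kg.

63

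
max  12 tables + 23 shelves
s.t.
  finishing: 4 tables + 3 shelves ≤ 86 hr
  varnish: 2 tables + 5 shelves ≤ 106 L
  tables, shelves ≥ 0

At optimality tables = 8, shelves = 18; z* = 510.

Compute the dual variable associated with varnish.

4

Check each constraint at x*: finishing 86/86 (tight); varnish 106/106 (tight).
Dual feasibility on the basic columns requires 4·y_finishing + 2·y_varnish = 12, 3·y_finishing + 5·y_varnish = 23.
Solving: y_finishing = 1, y_varnish = 4.
Shadow price of varnish = 4.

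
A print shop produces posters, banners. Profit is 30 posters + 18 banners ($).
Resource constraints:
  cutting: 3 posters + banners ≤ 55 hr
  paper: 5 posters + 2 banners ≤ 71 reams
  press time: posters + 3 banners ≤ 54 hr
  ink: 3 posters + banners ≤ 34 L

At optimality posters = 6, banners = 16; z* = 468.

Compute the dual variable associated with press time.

3

Binding: press time and ink. Non-binding: cutting (21 unused), paper (9 unused).
By complementary slackness, y = 0 for the non-binding constraints.
Dual feasibility on the basic columns requires 1·y_press time + 3·y_ink = 30, 3·y_press time + 1·y_ink = 18.
This yields shadow prices y_press time = 3, y_ink = 9.
Shadow price of press time = 3.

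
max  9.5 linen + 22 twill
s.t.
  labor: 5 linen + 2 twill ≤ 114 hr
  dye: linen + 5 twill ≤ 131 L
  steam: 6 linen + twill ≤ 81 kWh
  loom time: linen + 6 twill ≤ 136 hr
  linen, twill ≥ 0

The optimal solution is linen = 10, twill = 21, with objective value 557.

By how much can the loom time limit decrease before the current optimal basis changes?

122.5

Binding constraints: steam, loom time. The basis is B = [[6,1],[1,6]] with det 35.
Per unit decrease in loom time, x* moves by d = (0.0286, -0.1714).
The basis stays optimal until twill reaches 0; allowable decrease = 122.5 hr.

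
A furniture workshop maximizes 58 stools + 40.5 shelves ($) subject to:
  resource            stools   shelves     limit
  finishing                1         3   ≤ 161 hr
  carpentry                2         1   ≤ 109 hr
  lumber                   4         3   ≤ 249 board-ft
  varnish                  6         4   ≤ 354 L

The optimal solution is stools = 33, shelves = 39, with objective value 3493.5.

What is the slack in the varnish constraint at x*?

varnish used = 6·33 + 4·39 = 354; slack = 354 − 354 = 0.

0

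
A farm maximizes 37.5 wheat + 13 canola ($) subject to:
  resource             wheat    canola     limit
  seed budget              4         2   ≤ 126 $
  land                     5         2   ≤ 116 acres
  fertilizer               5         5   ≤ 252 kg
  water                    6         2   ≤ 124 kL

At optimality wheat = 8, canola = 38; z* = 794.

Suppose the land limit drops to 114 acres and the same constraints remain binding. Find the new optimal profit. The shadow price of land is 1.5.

791

Δb = -2, so new z* = 794 + (1.5)·(-2) = 794 − 3 = 791.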